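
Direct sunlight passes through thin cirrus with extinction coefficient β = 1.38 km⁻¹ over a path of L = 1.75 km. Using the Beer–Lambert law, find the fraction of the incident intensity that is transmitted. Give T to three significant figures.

τ = β·L = 1.38 × 1.75 = 2.4150.
T = exp(−2.4150) = 0.0894.

0.0894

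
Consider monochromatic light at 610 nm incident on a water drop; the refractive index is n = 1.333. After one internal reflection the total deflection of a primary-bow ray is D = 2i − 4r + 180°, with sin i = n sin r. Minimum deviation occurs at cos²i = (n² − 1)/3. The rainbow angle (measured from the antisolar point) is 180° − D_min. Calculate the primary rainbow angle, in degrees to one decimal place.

cos²i = (1.77689 − 1)/3 = 0.25896; i = arccos(0.50888) = 59.410°.
sin r = sin 59.410°/1.333 = 0.64579; r = 40.225°.
D_min = 2·59.410° − 4·40.225° + 180° = 137.922°.
Rainbow angle = 180° − D_min = 42.078°.

42.1°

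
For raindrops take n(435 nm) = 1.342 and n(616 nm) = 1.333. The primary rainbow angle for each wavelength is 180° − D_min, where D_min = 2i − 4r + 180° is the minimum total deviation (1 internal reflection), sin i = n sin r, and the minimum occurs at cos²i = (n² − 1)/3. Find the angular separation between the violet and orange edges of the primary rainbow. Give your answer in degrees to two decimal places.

1.29°

At 435 nm (n = 1.342): cos²i = 0.26699 → i = 58.888°, r = 39.641°, D_min = 139.213°, rainbow angle = 40.787°.
At 616 nm (n = 1.333): cos²i = 0.25896 → i = 59.410°, r = 40.225°, D_min = 137.922°, rainbow angle = 42.078°.
Angular width = |40.787° − 42.078°| = 1.291°.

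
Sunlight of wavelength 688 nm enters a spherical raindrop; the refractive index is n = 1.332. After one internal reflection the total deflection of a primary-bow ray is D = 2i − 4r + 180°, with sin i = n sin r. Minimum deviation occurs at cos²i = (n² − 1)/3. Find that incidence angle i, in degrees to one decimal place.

cos²i = (1.332² − 1)/3 = (1.77422 − 1)/3 = 0.25807.
cos i = 0.50801, so i = 59.469°.

59.5°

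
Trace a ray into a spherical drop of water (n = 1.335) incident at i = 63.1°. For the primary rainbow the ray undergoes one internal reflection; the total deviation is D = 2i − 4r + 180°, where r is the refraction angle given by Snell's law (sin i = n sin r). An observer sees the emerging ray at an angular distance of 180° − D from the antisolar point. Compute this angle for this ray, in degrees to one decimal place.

41.5°

sin r = sin 63.1° / 1.335 = 0.8918/1.335 = 0.6680; r = 41.91°.
D = 2·63.1° − 4·41.91° + 180° = 126.20° − 167.66° + 180° = 138.54°.
Angle from antisolar point = 180° − D = 41.46°.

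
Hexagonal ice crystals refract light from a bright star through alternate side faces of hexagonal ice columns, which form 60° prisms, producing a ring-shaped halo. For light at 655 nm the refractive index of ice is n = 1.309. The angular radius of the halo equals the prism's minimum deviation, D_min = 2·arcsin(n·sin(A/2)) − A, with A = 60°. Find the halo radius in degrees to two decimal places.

21.76°

n·sin(A/2) = 1.309 × sin 30° = 1.309 × 0.5000 = 0.6545.
D_min = 2·arcsin(0.6545) − 60° = 2 × 40.882° − 60° = 21.763°.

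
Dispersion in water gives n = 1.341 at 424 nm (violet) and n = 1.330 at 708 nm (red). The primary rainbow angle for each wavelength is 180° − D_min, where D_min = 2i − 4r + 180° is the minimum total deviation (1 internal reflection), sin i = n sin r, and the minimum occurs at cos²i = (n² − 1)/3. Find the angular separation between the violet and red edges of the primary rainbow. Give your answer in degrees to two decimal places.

At 424 nm (n = 1.341): cos²i = 0.26609 → i = 58.946°, r = 39.705°, D_min = 139.071°, rainbow angle = 40.929°.
At 708 nm (n = 1.330): cos²i = 0.25630 → i = 59.585°, r = 40.422°, D_min = 137.484°, rainbow angle = 42.516°.
Angular width = |40.929° − 42.516°| = 1.588°.

1.59°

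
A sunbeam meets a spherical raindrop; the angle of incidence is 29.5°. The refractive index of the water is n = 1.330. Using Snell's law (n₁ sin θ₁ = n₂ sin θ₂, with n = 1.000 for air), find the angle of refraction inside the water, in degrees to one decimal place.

Snell: sin θ_r = sin θ_i / n = sin 29.5° / 1.330 = 0.4924 / 1.330 = 0.3702.
θ_r = arcsin(0.3702) = 21.73°.

21.7°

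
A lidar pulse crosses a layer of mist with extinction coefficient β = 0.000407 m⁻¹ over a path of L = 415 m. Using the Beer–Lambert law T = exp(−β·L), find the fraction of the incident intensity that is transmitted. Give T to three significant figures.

0.845

τ = β·L = 0.000407 × 415 = 0.1689.
T = exp(−0.1689) = 0.8446.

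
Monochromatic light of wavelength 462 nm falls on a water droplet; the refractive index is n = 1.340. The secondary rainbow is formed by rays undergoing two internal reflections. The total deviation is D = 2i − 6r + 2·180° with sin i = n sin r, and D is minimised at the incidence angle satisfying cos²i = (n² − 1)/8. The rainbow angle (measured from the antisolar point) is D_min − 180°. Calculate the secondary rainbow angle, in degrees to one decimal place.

cos²i = (1.79560 − 1)/8 = 0.09945; i = arccos(0.31536) = 71.618°.
sin r = sin 71.618°/1.340 = 0.70819; r = 45.088°.
D_min = 2·71.618° − 6·45.088° + 360° = 232.709°.
Rainbow angle = D_min − 180° = 52.709°.

52.7°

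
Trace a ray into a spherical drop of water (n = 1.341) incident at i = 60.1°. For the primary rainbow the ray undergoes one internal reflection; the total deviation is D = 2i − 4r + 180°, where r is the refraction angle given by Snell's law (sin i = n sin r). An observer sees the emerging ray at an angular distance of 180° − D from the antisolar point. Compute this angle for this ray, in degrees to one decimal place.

40.9°

sin r = sin 60.1° / 1.341 = 0.8669/1.341 = 0.6465; r = 40.27°.
D = 2·60.1° − 4·40.27° + 180° = 120.20° − 161.10° + 180° = 139.10°.
Angle from antisolar point = 180° − D = 40.90°.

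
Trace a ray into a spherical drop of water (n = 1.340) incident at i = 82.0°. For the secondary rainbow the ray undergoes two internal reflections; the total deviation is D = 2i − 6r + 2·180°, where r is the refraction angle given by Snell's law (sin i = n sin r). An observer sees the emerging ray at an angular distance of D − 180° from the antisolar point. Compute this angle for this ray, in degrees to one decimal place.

sin r = sin 82.0° / 1.340 = 0.9903/1.340 = 0.7390; r = 47.65°.
D = 2·82.0° − 6·47.65° + 2·180° = 164.00° − 285.88° + 360° = 238.12°.
Angle from antisolar point = D − 180° = 58.12°.

58.1°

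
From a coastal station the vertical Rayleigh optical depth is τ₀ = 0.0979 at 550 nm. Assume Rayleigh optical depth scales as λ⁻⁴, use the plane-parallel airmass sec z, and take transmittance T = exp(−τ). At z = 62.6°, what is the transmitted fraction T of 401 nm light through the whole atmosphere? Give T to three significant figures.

sec 62.6° = 2.1730.
τ = 0.0979 × (550/401)⁴ × 2.1730 = 0.0979 × 3.5389 × 2.1730 = 0.7529.
T = exp(−0.7529) = 0.4710.

0.471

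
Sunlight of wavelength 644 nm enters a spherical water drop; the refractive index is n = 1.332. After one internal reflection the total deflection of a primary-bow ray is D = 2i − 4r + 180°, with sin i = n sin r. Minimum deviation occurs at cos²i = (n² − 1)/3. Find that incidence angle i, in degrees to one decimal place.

cos²i = (1.332² − 1)/3 = (1.77422 − 1)/3 = 0.25807.
cos i = 0.50801, so i = 59.469°.

59.5°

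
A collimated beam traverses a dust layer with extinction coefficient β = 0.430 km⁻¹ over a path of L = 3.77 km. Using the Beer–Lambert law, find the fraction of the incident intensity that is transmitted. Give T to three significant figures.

τ = β·L = 0.430 × 3.77 = 1.6211.
T = exp(−1.6211) = 0.1977.

0.198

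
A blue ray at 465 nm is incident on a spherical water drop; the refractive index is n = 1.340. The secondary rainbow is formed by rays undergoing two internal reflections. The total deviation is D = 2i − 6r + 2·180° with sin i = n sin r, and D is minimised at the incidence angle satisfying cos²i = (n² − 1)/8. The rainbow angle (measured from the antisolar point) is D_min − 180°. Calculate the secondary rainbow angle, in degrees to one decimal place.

cos²i = (1.79560 − 1)/8 = 0.09945; i = arccos(0.31536) = 71.618°.
sin r = sin 71.618°/1.340 = 0.70819; r = 45.088°.
D_min = 2·71.618° − 6·45.088° + 360° = 232.709°.
Rainbow angle = D_min − 180° = 52.709°.

52.7°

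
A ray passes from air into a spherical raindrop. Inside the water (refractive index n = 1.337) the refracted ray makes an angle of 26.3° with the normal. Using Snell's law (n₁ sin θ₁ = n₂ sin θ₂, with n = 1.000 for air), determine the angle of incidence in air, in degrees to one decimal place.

36.3°

Snell: sin θ_i = n · sin θ_r = 1.337 × sin 26.3° = 1.337 × 0.4431 = 0.5924.
θ_i = arcsin(0.5924) = 36.33°.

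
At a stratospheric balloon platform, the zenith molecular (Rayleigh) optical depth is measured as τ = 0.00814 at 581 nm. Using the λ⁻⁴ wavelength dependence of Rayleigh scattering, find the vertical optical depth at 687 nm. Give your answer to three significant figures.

0.00416

τ(687 nm) = τ(581 nm) × (581/687)⁴ = 0.00814 × (0.8457)⁴ = 0.00814 × 0.5115 = 0.0042.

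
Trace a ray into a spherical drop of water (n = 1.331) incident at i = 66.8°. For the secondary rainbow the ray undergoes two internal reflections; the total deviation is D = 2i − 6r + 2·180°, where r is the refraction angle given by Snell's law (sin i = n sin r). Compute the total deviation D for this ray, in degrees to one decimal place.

sin r = sin 66.8° / 1.331 = 0.9191/1.331 = 0.6906; r = 43.67°.
D = 2·66.8° − 6·43.67° + 2·180° = 133.60° − 262.05° + 360° = 231.55°.

231.6°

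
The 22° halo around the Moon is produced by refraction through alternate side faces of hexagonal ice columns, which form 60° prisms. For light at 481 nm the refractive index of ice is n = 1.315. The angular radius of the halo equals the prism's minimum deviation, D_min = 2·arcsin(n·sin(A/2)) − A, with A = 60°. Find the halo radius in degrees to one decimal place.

n·sin(A/2) = 1.315 × sin 30° = 1.315 × 0.5000 = 0.6575.
D_min = 2·arcsin(0.6575) − 60° = 2 × 41.109° − 60° = 22.219°.

22.2°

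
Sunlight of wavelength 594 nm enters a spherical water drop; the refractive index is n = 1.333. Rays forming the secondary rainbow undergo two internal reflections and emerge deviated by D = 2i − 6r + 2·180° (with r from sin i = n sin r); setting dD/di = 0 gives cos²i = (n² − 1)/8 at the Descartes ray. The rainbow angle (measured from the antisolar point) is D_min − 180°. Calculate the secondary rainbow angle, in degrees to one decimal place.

50.9°

cos²i = (1.77689 − 1)/8 = 0.09711; i = arccos(0.31163) = 71.843°.
sin r = sin 71.843°/1.333 = 0.71283; r = 45.466°.
D_min = 2·71.843° − 6·45.466° + 360° = 230.891°.
Rainbow angle = D_min − 180° = 50.891°.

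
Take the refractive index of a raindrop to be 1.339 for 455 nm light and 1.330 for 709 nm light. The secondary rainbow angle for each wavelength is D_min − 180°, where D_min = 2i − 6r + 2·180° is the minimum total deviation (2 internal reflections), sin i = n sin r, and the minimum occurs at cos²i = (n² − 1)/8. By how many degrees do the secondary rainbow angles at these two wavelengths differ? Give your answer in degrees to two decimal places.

At 455 nm (n = 1.339): cos²i = 0.09912 → i = 71.650°, r = 45.141°, D_min = 232.451°, rainbow angle = 52.451°.
At 709 nm (n = 1.330): cos²i = 0.09611 → i = 71.940°, r = 45.630°, D_min = 230.101°, rainbow angle = 50.101°.
Angular width = |52.451° − 50.101°| = 2.350°.

2.35°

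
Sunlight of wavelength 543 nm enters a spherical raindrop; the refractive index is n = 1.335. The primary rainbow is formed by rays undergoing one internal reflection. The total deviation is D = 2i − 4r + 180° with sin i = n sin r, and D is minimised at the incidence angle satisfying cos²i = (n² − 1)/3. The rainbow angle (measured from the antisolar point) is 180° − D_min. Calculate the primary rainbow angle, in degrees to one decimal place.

41.8°

cos²i = (1.78222 − 1)/3 = 0.26074; i = arccos(0.51063) = 59.294°.
sin r = sin 59.294°/1.335 = 0.64405; r = 40.094°.
D_min = 2·59.294° − 4·40.094° + 180° = 138.212°.
Rainbow angle = 180° − D_min = 41.788°.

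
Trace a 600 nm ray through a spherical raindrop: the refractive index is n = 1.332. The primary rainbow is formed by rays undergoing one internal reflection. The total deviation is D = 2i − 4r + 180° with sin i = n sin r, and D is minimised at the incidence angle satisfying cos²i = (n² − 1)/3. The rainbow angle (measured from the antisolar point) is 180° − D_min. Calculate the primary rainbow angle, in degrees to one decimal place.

42.2°

cos²i = (1.77422 − 1)/3 = 0.25807; i = arccos(0.50801) = 59.469°.
sin r = sin 59.469°/1.332 = 0.64666; r = 40.290°.
D_min = 2·59.469° − 4·40.290° + 180° = 137.776°.
Rainbow angle = 180° − D_min = 42.224°.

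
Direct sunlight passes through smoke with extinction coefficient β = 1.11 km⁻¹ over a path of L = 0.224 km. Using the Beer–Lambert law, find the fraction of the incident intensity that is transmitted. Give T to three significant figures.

0.780

τ = β·L = 1.11 × 0.224 = 0.2486.
T = exp(−0.2486) = 0.7799.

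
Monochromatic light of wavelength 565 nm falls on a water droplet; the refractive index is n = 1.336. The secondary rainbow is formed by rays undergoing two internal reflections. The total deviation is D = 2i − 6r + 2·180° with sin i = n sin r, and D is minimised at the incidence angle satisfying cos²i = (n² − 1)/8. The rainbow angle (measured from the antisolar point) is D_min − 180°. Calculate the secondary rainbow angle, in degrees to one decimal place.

51.7°

cos²i = (1.78490 − 1)/8 = 0.09811; i = arccos(0.31323) = 71.746°.
sin r = sin 71.746°/1.336 = 0.71084; r = 45.303°.
D_min = 2·71.746° − 6·45.303° + 360° = 231.674°.
Rainbow angle = D_min − 180° = 51.674°.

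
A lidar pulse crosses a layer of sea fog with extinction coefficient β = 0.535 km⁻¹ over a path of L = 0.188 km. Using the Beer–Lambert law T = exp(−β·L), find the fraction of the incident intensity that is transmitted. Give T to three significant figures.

τ = β·L = 0.535 × 0.188 = 0.1006.
T = exp(−0.1006) = 0.9043.

0.904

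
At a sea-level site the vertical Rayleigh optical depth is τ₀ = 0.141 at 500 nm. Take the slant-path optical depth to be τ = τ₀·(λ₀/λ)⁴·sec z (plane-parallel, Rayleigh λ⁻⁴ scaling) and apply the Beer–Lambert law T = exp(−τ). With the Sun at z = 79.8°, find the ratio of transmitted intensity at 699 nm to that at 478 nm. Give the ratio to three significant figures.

2.11

Airmass: sec 79.8° = 5.6470.
τ(699 nm) = 0.141 × (500/699)⁴ × 5.6470 = 0.141 × 0.2618 × 5.6470 = 0.2085.
τ(478 nm) = 0.141 × (500/478)⁴ × 5.6470 = 0.141 × 1.1972 × 5.6470 = 0.9532.
T(699)/T(478) = exp(τ_B − τ_A) = exp(0.7448) = 2.1060.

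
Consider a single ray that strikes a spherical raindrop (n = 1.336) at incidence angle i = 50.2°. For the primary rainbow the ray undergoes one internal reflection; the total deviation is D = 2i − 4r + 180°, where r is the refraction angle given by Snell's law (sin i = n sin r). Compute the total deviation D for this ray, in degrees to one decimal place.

140.0°

sin r = sin 50.2° / 1.336 = 0.7683/1.336 = 0.5751; r = 35.10°.
D = 2·50.2° − 4·35.10° + 180° = 100.40° − 140.42° + 180° = 139.98°.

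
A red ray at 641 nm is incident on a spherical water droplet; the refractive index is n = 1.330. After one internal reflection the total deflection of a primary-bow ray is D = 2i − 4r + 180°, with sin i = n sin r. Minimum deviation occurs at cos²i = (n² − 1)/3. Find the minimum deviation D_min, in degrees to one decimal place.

137.5°

cos²i = (1.76890 − 1)/3 = 0.25630; i = arccos(0.50626) = 59.585°.
sin r = sin 59.585°/1.330 = 0.64841; r = 40.422°.
D_min = 2·59.585° − 4·40.422° + 180° = 137.484°.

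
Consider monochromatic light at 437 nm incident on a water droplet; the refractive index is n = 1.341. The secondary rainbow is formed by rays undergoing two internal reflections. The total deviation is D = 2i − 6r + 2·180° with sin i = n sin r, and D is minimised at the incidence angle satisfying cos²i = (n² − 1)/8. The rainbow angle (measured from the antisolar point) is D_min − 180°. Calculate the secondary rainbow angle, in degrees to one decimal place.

53.0°

cos²i = (1.79828 − 1)/8 = 0.09979; i = arccos(0.31589) = 71.586°.
sin r = sin 71.586°/1.341 = 0.70753; r = 45.034°.
D_min = 2·71.586° − 6·45.034° + 360° = 232.966°.
Rainbow angle = D_min − 180° = 52.966°.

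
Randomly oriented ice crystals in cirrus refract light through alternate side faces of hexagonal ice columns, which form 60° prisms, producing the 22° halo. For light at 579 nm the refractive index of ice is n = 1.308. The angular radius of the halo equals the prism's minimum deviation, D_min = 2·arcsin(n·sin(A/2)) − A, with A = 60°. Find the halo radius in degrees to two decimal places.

21.69°

n·sin(A/2) = 1.308 × sin 30° = 1.308 × 0.5000 = 0.6540.
D_min = 2·arcsin(0.6540) − 60° = 2 × 40.844° − 60° = 21.688°.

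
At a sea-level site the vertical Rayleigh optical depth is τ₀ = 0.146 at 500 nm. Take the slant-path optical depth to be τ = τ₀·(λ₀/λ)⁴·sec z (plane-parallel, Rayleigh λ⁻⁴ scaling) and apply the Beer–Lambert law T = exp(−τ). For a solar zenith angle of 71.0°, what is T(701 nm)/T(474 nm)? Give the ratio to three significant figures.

Airmass: sec 71.0° = 3.0716.
τ(701 nm) = 0.146 × (500/701)⁴ × 3.0716 = 0.146 × 0.2588 × 3.0716 = 0.1161.
τ(474 nm) = 0.146 × (500/474)⁴ × 3.0716 = 0.146 × 1.2381 × 3.0716 = 0.5552.
T(701)/T(474) = exp(τ_B − τ_A) = exp(0.4392) = 1.5514.

1.55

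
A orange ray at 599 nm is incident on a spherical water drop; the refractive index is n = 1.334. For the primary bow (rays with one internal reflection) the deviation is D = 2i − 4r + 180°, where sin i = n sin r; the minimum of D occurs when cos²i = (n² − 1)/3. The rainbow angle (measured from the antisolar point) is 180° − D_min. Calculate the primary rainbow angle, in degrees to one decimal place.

cos²i = (1.77956 − 1)/3 = 0.25985; i = arccos(0.50976) = 59.352°.
sin r = sin 59.352°/1.334 = 0.64492; r = 40.159°.
D_min = 2·59.352° − 4·40.159° + 180° = 138.067°.
Rainbow angle = 180° − D_min = 41.933°.

41.9°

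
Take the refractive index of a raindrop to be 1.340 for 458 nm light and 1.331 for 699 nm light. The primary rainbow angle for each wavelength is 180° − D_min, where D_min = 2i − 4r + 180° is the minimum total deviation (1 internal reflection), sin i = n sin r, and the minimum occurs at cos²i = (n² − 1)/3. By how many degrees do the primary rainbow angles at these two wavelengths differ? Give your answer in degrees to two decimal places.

1.30°

At 458 nm (n = 1.340): cos²i = 0.26520 → i = 59.004°, r = 39.770°, D_min = 138.929°, rainbow angle = 41.071°.
At 699 nm (n = 1.331): cos²i = 0.25719 → i = 59.527°, r = 40.356°, D_min = 137.630°, rainbow angle = 42.370°.
Angular width = |41.071° − 42.370°| = 1.299°.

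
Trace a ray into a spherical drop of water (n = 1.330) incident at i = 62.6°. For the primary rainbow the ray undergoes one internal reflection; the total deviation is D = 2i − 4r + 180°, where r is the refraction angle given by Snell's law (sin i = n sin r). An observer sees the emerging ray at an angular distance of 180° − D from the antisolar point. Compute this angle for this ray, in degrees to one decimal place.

42.3°

sin r = sin 62.6° / 1.330 = 0.8878/1.330 = 0.6675; r = 41.88°.
D = 2·62.6° − 4·41.88° + 180° = 125.20° − 167.51° + 180° = 137.69°.
Angle from antisolar point = 180° − D = 42.31°.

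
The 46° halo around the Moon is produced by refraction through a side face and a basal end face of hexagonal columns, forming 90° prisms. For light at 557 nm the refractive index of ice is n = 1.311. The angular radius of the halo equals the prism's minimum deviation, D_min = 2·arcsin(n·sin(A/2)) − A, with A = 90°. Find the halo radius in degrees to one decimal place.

45.9°

n·sin(A/2) = 1.311 × sin 45° = 1.311 × 0.7071 = 0.9270.
D_min = 2·arcsin(0.9270) − 90° = 2 × 67.974° − 90° = 45.949°.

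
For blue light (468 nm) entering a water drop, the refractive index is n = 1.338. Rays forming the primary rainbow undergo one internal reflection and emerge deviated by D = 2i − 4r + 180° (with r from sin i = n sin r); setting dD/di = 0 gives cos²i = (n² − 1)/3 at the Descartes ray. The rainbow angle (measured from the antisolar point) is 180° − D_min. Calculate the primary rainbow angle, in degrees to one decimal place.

cos²i = (1.79024 − 1)/3 = 0.26341; i = arccos(0.51324) = 59.120°.
sin r = sin 59.120°/1.338 = 0.64144; r = 39.899°.
D_min = 2·59.120° − 4·39.899° + 180° = 138.643°.
Rainbow angle = 180° − D_min = 41.357°.

41.4°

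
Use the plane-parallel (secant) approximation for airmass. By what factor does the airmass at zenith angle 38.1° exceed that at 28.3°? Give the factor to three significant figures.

1.12

X(38.1°)/X(28.3°) = sec 38.1° / sec 28.3° = cos 28.3° / cos 38.1° = 0.8805/0.7869 = 1.1189.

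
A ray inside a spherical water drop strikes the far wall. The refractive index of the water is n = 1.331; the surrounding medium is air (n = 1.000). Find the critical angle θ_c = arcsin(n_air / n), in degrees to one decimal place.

sin θ_c = n_air / n = 1.000 / 1.331 = 0.7513.
θ_c = arcsin(0.7513) = 48.70°.

48.7°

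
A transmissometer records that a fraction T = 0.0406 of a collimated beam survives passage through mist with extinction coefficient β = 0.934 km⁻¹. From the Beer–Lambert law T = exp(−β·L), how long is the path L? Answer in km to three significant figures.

Beer–Lambert: T = exp(−βL) ⇒ L = −ln(T)/β = −ln(0.0406)/0.934 = 3.2040/0.934 = 3.43 km.

3.43 km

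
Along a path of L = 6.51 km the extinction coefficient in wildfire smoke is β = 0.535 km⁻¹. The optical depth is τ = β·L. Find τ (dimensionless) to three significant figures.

3.48

τ = β·L = 0.535 × 6.51 = 3.4829.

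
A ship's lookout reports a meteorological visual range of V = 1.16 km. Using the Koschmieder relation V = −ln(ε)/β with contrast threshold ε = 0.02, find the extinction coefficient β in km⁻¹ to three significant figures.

3.37 km⁻¹

β = −ln(0.02) / V = 3.912 / 1.16 = 3.3724 km⁻¹.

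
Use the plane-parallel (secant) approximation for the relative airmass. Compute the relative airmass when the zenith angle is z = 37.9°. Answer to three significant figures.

X = sec z = 1/cos 37.9° = 1/0.7891 = 1.2673.

1.27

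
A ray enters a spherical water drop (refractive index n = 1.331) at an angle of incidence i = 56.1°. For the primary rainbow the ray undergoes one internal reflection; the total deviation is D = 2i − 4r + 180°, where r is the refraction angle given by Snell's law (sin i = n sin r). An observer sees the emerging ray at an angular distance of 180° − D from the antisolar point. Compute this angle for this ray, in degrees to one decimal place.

sin r = sin 56.1° / 1.331 = 0.8300/1.331 = 0.6236; r = 38.58°.
D = 2·56.1° − 4·38.58° + 180° = 112.20° − 154.32° + 180° = 137.88°.
Angle from antisolar point = 180° − D = 42.12°.

42.1°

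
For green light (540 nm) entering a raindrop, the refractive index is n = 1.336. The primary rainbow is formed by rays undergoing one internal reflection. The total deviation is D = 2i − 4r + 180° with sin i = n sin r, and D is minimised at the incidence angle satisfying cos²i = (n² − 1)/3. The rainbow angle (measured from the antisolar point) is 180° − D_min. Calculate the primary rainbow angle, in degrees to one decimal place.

41.6°

cos²i = (1.78490 − 1)/3 = 0.26163; i = arccos(0.51150) = 59.236°.
sin r = sin 59.236°/1.336 = 0.64318; r = 40.029°.
D_min = 2·59.236° − 4·40.029° + 180° = 138.356°.
Rainbow angle = 180° − D_min = 41.644°.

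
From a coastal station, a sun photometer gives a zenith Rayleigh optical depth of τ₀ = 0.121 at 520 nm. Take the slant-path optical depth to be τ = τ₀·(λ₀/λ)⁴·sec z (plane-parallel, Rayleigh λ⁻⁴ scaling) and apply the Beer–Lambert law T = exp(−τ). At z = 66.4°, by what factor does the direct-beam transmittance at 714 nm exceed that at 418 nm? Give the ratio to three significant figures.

1.89

Airmass: sec 66.4° = 2.4978.
τ(714 nm) = 0.121 × (520/714)⁴ × 2.4978 = 0.121 × 0.2813 × 2.4978 = 0.0850.
τ(418 nm) = 0.121 × (520/418)⁴ × 2.4978 = 0.121 × 2.3950 × 2.4978 = 0.7239.
T(714)/T(418) = exp(τ_B − τ_A) = exp(0.6388) = 1.8943.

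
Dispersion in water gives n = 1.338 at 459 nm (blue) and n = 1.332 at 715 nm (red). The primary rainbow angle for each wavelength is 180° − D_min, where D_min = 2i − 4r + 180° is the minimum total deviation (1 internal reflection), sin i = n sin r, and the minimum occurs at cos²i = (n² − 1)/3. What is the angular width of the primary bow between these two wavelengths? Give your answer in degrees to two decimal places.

0.87°

At 459 nm (n = 1.338): cos²i = 0.26341 → i = 59.120°, r = 39.899°, D_min = 138.643°, rainbow angle = 41.357°.
At 715 nm (n = 1.332): cos²i = 0.25807 → i = 59.469°, r = 40.290°, D_min = 137.776°, rainbow angle = 42.224°.
Angular width = |41.357° − 42.224°| = 0.867°.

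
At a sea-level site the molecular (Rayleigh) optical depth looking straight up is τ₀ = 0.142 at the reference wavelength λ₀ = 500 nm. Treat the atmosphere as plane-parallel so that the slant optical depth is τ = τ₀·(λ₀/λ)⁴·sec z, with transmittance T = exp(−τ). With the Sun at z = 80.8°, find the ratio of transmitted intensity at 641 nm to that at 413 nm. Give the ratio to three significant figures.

4.85

Airmass: sec 80.8° = 6.2546.
τ(641 nm) = 0.142 × (500/641)⁴ × 6.2546 = 0.142 × 0.3702 × 6.2546 = 0.3288.
τ(413 nm) = 0.142 × (500/413)⁴ × 6.2546 = 0.142 × 2.1482 × 6.2546 = 1.9080.
T(641)/T(413) = exp(τ_B − τ_A) = exp(1.5792) = 4.8509.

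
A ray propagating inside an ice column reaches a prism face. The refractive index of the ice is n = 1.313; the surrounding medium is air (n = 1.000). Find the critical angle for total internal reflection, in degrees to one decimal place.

49.6°

sin θ_c = n_air / n = 1.000 / 1.313 = 0.7616.
θ_c = arcsin(0.7616) = 49.61°.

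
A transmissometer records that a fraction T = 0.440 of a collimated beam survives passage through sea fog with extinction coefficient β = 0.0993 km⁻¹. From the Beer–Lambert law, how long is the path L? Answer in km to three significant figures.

Beer–Lambert: T = exp(−βL) ⇒ L = −ln(T)/β = −ln(0.440)/0.0993 = 0.8210/0.0993 = 8.268 km.

8.27 km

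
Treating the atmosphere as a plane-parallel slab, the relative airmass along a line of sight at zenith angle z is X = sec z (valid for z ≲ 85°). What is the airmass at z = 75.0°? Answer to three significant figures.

X = sec z = 1/cos 75.0° = 1/0.2588 = 3.8637.

3.86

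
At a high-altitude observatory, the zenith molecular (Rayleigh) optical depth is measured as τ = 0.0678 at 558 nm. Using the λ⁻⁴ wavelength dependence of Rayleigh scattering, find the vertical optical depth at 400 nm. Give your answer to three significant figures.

0.257

τ(400 nm) = τ(558 nm) × (558/400)⁴ = 0.0678 × (1.3950)⁴ = 0.0678 × 3.7870 = 0.2568.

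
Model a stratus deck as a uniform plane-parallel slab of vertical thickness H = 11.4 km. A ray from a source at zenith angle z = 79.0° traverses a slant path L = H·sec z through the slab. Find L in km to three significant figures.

59.7 km

sec z = 1/cos 79.0° = 5.2408.
L = 11.4 × 5.2408 = 59.746 km.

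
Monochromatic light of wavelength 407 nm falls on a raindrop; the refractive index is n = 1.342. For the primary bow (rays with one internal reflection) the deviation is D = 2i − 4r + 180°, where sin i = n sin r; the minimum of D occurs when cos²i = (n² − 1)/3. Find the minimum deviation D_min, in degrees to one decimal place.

cos²i = (1.80096 − 1)/3 = 0.26699; i = arccos(0.51671) = 58.888°.
sin r = sin 58.888°/1.342 = 0.63797; r = 39.641°.
D_min = 2·58.888° − 4·39.641° + 180° = 139.213°.

139.2°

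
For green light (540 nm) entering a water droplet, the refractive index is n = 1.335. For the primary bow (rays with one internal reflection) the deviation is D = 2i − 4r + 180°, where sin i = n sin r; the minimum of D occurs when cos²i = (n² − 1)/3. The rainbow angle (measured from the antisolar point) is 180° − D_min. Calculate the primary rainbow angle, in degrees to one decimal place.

cos²i = (1.78222 − 1)/3 = 0.26074; i = arccos(0.51063) = 59.294°.
sin r = sin 59.294°/1.335 = 0.64405; r = 40.094°.
D_min = 2·59.294° − 4·40.094° + 180° = 138.212°.
Rainbow angle = 180° − D_min = 41.788°.

41.8°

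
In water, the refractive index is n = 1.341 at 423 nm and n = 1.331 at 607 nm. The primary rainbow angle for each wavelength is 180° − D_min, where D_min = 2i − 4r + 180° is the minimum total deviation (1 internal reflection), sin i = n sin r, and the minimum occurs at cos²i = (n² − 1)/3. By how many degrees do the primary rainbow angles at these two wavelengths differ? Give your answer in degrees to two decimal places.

1.44°

At 423 nm (n = 1.341): cos²i = 0.26609 → i = 58.946°, r = 39.705°, D_min = 139.071°, rainbow angle = 40.929°.
At 607 nm (n = 1.331): cos²i = 0.25719 → i = 59.527°, r = 40.356°, D_min = 137.630°, rainbow angle = 42.370°.
Angular width = |40.929° − 42.370°| = 1.441°.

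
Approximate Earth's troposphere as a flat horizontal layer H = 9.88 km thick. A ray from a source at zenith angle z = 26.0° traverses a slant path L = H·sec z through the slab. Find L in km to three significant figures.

sec z = 1/cos 26.0° = 1.1126.
L = 9.88 × 1.1126 = 10.993 km.

11.0 km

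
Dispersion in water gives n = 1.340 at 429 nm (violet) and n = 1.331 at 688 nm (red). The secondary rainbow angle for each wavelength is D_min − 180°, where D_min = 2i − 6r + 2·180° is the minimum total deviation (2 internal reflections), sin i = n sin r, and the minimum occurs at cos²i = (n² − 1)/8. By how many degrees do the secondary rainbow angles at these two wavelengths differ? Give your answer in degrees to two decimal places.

At 429 nm (n = 1.340): cos²i = 0.09945 → i = 71.618°, r = 45.088°, D_min = 232.709°, rainbow angle = 52.709°.
At 688 nm (n = 1.331): cos²i = 0.09645 → i = 71.907°, r = 45.575°, D_min = 230.365°, rainbow angle = 50.365°.
Angular width = |52.709° − 50.365°| = 2.344°.

2.34°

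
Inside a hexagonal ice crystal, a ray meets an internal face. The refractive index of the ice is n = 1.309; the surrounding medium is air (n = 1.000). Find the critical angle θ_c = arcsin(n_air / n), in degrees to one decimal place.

sin θ_c = n_air / n = 1.000 / 1.309 = 0.7639.
θ_c = arcsin(0.7639) = 49.81°.

49.8°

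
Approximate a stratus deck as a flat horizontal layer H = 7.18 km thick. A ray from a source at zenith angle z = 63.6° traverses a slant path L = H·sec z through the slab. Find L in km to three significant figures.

16.1 km

sec z = 1/cos 63.6° = 2.2490.
L = 7.18 × 2.2490 = 16.148 km.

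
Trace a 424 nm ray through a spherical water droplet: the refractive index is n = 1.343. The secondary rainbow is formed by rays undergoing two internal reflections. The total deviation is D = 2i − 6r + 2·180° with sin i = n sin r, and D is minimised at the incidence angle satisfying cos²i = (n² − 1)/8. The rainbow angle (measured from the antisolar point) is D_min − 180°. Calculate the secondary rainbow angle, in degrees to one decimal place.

53.5°

cos²i = (1.80365 − 1)/8 = 0.10046; i = arccos(0.31695) = 71.522°.
sin r = sin 71.522°/1.343 = 0.70621; r = 44.928°.
D_min = 2·71.522° − 6·44.928° + 360° = 233.478°.
Rainbow angle = D_min − 180° = 53.478°.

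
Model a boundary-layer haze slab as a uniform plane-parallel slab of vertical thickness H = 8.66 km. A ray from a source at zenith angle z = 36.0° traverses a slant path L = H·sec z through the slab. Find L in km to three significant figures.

sec z = 1/cos 36.0° = 1.2361.
L = 8.66 × 1.2361 = 10.704 km.

10.7 km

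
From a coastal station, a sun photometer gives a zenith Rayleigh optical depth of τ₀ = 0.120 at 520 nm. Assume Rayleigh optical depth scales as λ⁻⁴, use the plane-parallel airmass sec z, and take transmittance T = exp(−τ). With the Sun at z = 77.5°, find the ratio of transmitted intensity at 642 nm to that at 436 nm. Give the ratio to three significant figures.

2.42

Airmass: sec 77.5° = 4.6202.
τ(642 nm) = 0.120 × (520/642)⁴ × 4.6202 = 0.120 × 0.4304 × 4.6202 = 0.2386.
τ(436 nm) = 0.120 × (520/436)⁴ × 4.6202 = 0.120 × 2.0233 × 4.6202 = 1.1218.
T(642)/T(436) = exp(τ_B − τ_A) = exp(0.8832) = 2.4185.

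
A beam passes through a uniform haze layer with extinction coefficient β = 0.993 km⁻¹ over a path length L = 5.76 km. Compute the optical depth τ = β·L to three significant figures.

τ = β·L = 0.993 × 5.76 = 5.7197.

5.72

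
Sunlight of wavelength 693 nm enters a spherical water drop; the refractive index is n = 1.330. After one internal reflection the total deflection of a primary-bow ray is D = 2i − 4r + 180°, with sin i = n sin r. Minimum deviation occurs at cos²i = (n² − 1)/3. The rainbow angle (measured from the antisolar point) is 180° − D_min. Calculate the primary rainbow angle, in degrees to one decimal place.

cos²i = (1.76890 − 1)/3 = 0.25630; i = arccos(0.50626) = 59.585°.
sin r = sin 59.585°/1.330 = 0.64841; r = 40.422°.
D_min = 2·59.585° − 4·40.422° + 180° = 137.484°.
Rainbow angle = 180° − D_min = 42.516°.

42.5°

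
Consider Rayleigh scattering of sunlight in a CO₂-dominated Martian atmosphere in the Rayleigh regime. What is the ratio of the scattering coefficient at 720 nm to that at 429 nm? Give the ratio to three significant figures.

Rayleigh scattering ∝ λ⁻⁴, so the ratio of coefficients is the inverse fourth power of the wavelength ratio.
σ(720)/σ(429) = (429/720)⁴ = (0.5958)⁴ = 0.126.

0.126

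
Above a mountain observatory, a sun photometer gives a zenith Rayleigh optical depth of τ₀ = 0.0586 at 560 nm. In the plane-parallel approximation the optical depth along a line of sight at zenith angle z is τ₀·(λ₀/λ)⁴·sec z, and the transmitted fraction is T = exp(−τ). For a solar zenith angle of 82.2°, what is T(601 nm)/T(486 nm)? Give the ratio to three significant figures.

Airmass: sec 82.2° = 7.3684.
τ(601 nm) = 0.0586 × (560/601)⁴ × 7.3684 = 0.0586 × 0.7538 × 7.3684 = 0.3255.
τ(486 nm) = 0.0586 × (560/486)⁴ × 7.3684 = 0.0586 × 1.7628 × 7.3684 = 0.7612.
T(601)/T(486) = exp(τ_B − τ_A) = exp(0.4357) = 1.5460.

1.55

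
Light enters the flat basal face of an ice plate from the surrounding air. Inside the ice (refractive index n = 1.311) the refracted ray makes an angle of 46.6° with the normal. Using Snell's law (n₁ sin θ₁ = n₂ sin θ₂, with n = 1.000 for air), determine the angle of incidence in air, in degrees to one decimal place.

Snell: sin θ_i = n · sin θ_r = 1.311 × sin 46.6° = 1.311 × 0.7266 = 0.9525.
θ_i = arcsin(0.9525) = 72.28°.

72.3°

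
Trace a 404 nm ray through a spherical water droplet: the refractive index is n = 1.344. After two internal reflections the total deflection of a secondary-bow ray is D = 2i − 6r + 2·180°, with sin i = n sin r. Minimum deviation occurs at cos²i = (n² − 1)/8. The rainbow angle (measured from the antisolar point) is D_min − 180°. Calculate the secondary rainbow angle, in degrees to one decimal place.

53.7°

cos²i = (1.80634 − 1)/8 = 0.10079; i = arccos(0.31748) = 71.490°.
sin r = sin 71.490°/1.344 = 0.70555; r = 44.874°.
D_min = 2·71.490° − 6·44.874° + 360° = 233.733°.
Rainbow angle = D_min − 180° = 53.733°.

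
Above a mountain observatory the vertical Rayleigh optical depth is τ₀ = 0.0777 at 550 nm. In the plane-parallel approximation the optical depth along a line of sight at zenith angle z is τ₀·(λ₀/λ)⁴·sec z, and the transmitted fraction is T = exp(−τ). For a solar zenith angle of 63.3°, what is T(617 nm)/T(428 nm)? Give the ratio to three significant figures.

Airmass: sec 63.3° = 2.2256.
τ(617 nm) = 0.0777 × (550/617)⁴ × 2.2256 = 0.0777 × 0.6314 × 2.2256 = 0.1092.
τ(428 nm) = 0.0777 × (550/428)⁴ × 2.2256 = 0.0777 × 2.7269 × 2.2256 = 0.4716.
T(617)/T(428) = exp(τ_B − τ_A) = exp(0.3624) = 1.4367.

1.44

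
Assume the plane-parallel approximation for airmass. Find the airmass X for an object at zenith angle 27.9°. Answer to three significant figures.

X = sec z = 1/cos 27.9° = 1/0.8838 = 1.1315.

1.13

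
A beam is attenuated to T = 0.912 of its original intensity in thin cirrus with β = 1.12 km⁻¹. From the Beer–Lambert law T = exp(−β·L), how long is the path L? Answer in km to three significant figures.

Beer–Lambert: T = exp(−βL) ⇒ L = −ln(T)/β = −ln(0.912)/1.12 = 0.0921/1.12 = 0.08225 km.

0.0822 km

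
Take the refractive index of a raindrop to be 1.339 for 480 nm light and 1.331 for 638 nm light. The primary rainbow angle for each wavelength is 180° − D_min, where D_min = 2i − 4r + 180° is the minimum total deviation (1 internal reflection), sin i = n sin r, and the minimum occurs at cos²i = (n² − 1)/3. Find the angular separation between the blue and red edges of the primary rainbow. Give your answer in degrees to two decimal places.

1.16°

At 480 nm (n = 1.339): cos²i = 0.26431 → i = 59.062°, r = 39.834°, D_min = 138.786°, rainbow angle = 41.214°.
At 638 nm (n = 1.331): cos²i = 0.25719 → i = 59.527°, r = 40.356°, D_min = 137.630°, rainbow angle = 42.370°.
Angular width = |41.214° − 42.370°| = 1.156°.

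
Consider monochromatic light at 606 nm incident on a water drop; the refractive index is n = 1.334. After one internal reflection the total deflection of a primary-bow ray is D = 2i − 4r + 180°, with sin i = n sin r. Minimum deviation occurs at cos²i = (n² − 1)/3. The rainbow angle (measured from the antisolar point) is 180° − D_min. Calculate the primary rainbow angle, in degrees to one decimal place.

41.9°

cos²i = (1.77956 − 1)/3 = 0.25985; i = arccos(0.50976) = 59.352°.
sin r = sin 59.352°/1.334 = 0.64492; r = 40.159°.
D_min = 2·59.352° − 4·40.159° + 180° = 138.067°.
Rainbow angle = 180° − D_min = 41.933°.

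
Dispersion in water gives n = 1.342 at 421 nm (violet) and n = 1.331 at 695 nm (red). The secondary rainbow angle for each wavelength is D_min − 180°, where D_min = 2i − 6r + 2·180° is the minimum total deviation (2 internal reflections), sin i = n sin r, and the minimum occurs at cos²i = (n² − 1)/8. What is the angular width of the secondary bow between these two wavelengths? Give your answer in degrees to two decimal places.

At 421 nm (n = 1.342): cos²i = 0.10012 → i = 71.554°, r = 44.981°, D_min = 233.222°, rainbow angle = 53.222°.
At 695 nm (n = 1.331): cos²i = 0.09645 → i = 71.907°, r = 45.575°, D_min = 230.365°, rainbow angle = 50.365°.
Angular width = |53.222° − 50.365°| = 2.857°.

2.86°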